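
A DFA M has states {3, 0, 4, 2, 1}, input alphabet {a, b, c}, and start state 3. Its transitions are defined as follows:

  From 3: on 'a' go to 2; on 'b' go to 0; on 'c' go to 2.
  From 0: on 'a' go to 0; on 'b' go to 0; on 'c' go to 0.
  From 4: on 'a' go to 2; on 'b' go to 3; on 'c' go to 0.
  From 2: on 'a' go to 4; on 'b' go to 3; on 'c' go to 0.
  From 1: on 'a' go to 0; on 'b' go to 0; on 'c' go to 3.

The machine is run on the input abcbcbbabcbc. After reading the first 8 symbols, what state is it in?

0

start at 3
read 'a': 3 → 2
read 'b': 2 → 3
read 'c': 3 → 2
read 'b': 2 → 3
read 'c': 3 → 2
read 'b': 2 → 3
read 'b': 3 → 0
read 'a': 0 → 0
After 8 symbols: 0.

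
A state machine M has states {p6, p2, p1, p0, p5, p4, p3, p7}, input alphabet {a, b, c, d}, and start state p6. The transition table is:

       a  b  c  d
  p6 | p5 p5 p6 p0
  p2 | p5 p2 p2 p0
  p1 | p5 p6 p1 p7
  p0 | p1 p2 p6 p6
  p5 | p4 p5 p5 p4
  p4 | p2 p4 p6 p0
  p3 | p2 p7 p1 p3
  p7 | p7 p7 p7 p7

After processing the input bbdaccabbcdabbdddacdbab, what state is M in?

p6 → p5 → p5 → p4 → p2 → p2 → p2 → p5 → p5 → p5 → p5 → p4 → p2 → p2 → p2 → p0 → p6 → p0 → p1 → p1 → p7 → p7 → p7 → p7

p7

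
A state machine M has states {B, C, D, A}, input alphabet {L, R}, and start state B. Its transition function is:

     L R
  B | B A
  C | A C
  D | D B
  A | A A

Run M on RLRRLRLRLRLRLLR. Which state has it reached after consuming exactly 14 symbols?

start at B
read 'R': B → A
read 'L': A → A
read 'R': A → A
read 'R': A → A
read 'L': A → A
read 'R': A → A
read 'L': A → A
read 'R': A → A
read 'L': A → A
read 'R': A → A
read 'L': A → A
read 'R': A → A
read 'L': A → A
read 'L': A → A
After 14 symbols: A.

A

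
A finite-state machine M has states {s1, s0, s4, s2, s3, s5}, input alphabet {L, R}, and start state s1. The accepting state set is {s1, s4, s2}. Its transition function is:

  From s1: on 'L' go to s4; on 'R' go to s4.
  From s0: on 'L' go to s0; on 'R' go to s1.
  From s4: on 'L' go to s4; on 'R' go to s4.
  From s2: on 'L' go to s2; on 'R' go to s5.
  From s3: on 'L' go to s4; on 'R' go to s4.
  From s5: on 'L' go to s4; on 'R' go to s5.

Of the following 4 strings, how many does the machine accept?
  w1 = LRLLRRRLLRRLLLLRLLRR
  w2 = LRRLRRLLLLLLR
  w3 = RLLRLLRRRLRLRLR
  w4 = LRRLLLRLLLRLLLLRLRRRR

4

w1:
  start at s1
  read 'L': s1 → s4
  read 'R': s4 → s4
  read 'L': s4 → s4
  read 'L': s4 → s4
  read 'R': s4 → s4
  read 'R': s4 → s4
  read 'R': s4 → s4
  read 'L': s4 → s4
  read 'L': s4 → s4
  read 'R': s4 → s4
  read 'R': s4 → s4
  read 'L': s4 → s4
  read 'L': s4 → s4
  read 'L': s4 → s4
  read 'L': s4 → s4
  read 'R': s4 → s4
  read 'L': s4 → s4
  read 'L': s4 → s4
  read 'R': s4 → s4
  read 'R': s4 → s4
  end s4, accepted
w2:
  start at s1
  read 'L': s1 → s4
  read 'R': s4 → s4
  read 'R': s4 → s4
  read 'L': s4 → s4
  read 'R': s4 → s4
  read 'R': s4 → s4
  read 'L': s4 → s4
  read 'L': s4 → s4
  read 'L': s4 → s4
  read 'L': s4 → s4
  read 'L': s4 → s4
  read 'L': s4 → s4
  read 'R': s4 → s4
  end s4, accepted
w3:
  start at s1
  read 'R': s1 → s4
  read 'L': s4 → s4
  read 'L': s4 → s4
  read 'R': s4 → s4
  read 'L': s4 → s4
  read 'L': s4 → s4
  read 'R': s4 → s4
  read 'R': s4 → s4
  read 'R': s4 → s4
  read 'L': s4 → s4
  read 'R': s4 → s4
  read 'L': s4 → s4
  read 'R': s4 → s4
  read 'L': s4 → s4
  read 'R': s4 → s4
  end s4, accepted
w4:
  start at s1
  read 'L': s1 → s4
  read 'R': s4 → s4
  read 'R': s4 → s4
  read 'L': s4 → s4
  read 'L': s4 → s4
  read 'L': s4 → s4
  read 'R': s4 → s4
  read 'L': s4 → s4
  read 'L': s4 → s4
  read 'L': s4 → s4
  read 'R': s4 → s4
  read 'L': s4 → s4
  read 'L': s4 → s4
  read 'L': s4 → s4
  read 'L': s4 → s4
  read 'R': s4 → s4
  read 'L': s4 → s4
  read 'R': s4 → s4
  read 'R': s4 → s4
  read 'R': s4 → s4
  read 'R': s4 → s4
  end s4, accepted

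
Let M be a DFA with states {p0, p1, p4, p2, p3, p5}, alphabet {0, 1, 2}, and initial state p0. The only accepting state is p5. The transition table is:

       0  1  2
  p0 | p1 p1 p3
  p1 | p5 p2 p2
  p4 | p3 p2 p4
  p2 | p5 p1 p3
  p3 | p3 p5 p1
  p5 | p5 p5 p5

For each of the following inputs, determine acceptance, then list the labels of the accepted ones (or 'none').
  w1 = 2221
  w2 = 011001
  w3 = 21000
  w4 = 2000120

w1:
  start at p0
  read '2': p0 → p3
  read '2': p3 → p1
  read '2': p1 → p2
  read '1': p2 → p1
  end p1, rejected
w2:
  start at p0
  read '0': p0 → p1
  read '1': p1 → p2
  read '1': p2 → p1
  read '0': p1 → p5
  read '0': p5 → p5
  read '1': p5 → p5
  end p5, accepted
w3:
  start at p0
  read '2': p0 → p3
  read '1': p3 → p5
  read '0': p5 → p5
  read '0': p5 → p5
  read '0': p5 → p5
  end p5, accepted
w4:
  start at p0
  read '2': p0 → p3
  read '0': p3 → p3
  read '0': p3 → p3
  read '0': p3 → p3
  read '1': p3 → p5
  read '2': p5 → p5
  read '0': p5 → p5
  end p5, accepted

w2, w3, w4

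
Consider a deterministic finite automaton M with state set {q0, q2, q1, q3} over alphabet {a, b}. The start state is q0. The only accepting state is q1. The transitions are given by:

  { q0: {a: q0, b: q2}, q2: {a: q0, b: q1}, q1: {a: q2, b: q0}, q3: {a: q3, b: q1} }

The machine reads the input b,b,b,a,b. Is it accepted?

No

Trace: q0 -b-> q2 -b-> q1 -b-> q0 -a-> q0 -b-> q2
End state q2 is not accepting.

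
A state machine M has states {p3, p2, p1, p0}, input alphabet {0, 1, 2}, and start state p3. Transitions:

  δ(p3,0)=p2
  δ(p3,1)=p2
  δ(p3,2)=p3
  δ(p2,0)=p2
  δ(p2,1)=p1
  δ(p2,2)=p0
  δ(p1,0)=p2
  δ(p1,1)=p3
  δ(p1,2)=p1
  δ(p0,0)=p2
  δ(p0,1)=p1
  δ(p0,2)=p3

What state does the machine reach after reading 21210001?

p1

p3 → p3 → p2 → p0 → p1 → p2 → p2 → p2 → p1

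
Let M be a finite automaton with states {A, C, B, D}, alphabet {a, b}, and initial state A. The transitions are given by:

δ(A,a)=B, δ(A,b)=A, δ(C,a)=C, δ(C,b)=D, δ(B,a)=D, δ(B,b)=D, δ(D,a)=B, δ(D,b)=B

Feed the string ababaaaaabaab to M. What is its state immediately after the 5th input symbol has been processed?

B

A → B → D → B → D → B
After 5 symbols: B.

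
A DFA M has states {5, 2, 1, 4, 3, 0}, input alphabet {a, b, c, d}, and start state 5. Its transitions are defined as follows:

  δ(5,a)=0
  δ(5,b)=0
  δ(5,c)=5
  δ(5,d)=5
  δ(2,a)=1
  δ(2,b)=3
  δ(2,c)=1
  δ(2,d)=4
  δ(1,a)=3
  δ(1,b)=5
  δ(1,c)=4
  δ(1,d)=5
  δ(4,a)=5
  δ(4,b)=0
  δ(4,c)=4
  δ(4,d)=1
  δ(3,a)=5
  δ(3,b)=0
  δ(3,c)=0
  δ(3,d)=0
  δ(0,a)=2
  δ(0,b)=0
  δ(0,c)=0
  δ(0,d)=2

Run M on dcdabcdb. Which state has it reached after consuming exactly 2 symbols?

5

5 → 5 → 5
After 2 symbols: 5.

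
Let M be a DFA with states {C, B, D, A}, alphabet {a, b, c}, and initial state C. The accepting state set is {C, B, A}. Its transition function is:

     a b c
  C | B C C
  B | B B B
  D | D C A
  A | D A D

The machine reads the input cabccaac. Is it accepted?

Yes

start at C
read 'c': C → C
read 'a': C → B
read 'b': B → B
read 'c': B → B
read 'c': B → B
read 'a': B → B
read 'a': B → B
read 'c': B → B
End state B is accepting.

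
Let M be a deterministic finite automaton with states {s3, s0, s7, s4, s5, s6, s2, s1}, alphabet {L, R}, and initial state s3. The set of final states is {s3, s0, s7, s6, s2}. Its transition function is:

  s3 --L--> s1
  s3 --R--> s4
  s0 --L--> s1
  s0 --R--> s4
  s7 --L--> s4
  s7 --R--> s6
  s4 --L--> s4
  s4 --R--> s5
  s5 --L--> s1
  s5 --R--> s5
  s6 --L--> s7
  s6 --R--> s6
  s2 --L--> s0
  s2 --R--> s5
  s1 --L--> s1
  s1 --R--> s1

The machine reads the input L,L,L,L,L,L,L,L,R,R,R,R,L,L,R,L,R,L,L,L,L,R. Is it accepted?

start at s3
read 'L': s3 → s1
read 'L': s1 → s1
read 'L': s1 → s1
read 'L': s1 → s1
read 'L': s1 → s1
read 'L': s1 → s1
read 'L': s1 → s1
read 'L': s1 → s1
read 'R': s1 → s1
read 'R': s1 → s1
read 'R': s1 → s1
read 'R': s1 → s1
read 'L': s1 → s1
read 'L': s1 → s1
read 'R': s1 → s1
read 'L': s1 → s1
read 'R': s1 → s1
read 'L': s1 → s1
read 'L': s1 → s1
read 'L': s1 → s1
read 'L': s1 → s1
read 'R': s1 → s1
End state s1 is not accepting.

No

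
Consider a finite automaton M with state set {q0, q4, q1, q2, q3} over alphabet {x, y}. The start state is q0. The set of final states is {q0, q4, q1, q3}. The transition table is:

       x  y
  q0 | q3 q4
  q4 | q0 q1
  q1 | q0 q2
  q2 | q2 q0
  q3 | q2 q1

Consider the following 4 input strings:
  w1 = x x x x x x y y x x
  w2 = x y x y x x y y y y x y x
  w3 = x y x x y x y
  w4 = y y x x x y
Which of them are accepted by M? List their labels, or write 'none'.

w1:
  start at q0
  read 'x': q0 → q3
  read 'x': q3 → q2
  read 'x': q2 → q2
  read 'x': q2 → q2
  read 'x': q2 → q2
  read 'x': q2 → q2
  read 'y': q2 → q0
  read 'y': q0 → q4
  read 'x': q4 → q0
  read 'x': q0 → q3
  end q3, accepted
w2:
  start at q0
  read 'x': q0 → q3
  read 'y': q3 → q1
  read 'x': q1 → q0
  read 'y': q0 → q4
  read 'x': q4 → q0
  read 'x': q0 → q3
  read 'y': q3 → q1
  read 'y': q1 → q2
  read 'y': q2 → q0
  read 'y': q0 → q4
  read 'x': q4 → q0
  read 'y': q0 → q4
  read 'x': q4 → q0
  end q0, accepted
w3:
  start at q0
  read 'x': q0 → q3
  read 'y': q3 → q1
  read 'x': q1 → q0
  read 'x': q0 → q3
  read 'y': q3 → q1
  read 'x': q1 → q0
  read 'y': q0 → q4
  end q4, accepted
w4:
  start at q0
  read 'y': q0 → q4
  read 'y': q4 → q1
  read 'x': q1 → q0
  read 'x': q0 → q3
  read 'x': q3 → q2
  read 'y': q2 → q0
  end q0, accepted

w1, w2, w3, w4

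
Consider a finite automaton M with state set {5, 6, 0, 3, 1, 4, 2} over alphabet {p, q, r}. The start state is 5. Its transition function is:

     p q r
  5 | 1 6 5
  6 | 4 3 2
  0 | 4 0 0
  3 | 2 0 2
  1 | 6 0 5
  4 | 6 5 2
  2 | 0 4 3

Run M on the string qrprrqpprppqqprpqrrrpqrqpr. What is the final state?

2

start at 5
read 'q': 5 → 6
read 'r': 6 → 2
read 'p': 2 → 0
read 'r': 0 → 0
read 'r': 0 → 0
read 'q': 0 → 0
read 'p': 0 → 4
read 'p': 4 → 6
read 'r': 6 → 2
read 'p': 2 → 0
read 'p': 0 → 4
read 'q': 4 → 5
read 'q': 5 → 6
read 'p': 6 → 4
read 'r': 4 → 2
read 'p': 2 → 0
read 'q': 0 → 0
read 'r': 0 → 0
read 'r': 0 → 0
read 'r': 0 → 0
read 'p': 0 → 4
read 'q': 4 → 5
read 'r': 5 → 5
read 'q': 5 → 6
read 'p': 6 → 4
read 'r': 4 → 2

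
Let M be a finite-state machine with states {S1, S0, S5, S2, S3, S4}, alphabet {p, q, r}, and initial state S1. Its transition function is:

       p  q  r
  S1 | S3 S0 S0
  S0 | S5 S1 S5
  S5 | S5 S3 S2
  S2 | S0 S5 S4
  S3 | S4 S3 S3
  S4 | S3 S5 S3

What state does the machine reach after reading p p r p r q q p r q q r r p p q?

Trace: S1 -p-> S3 -p-> S4 -r-> S3 -p-> S4 -r-> S3 -q-> S3 -q-> S3 -p-> S4 -r-> S3 -q-> S3 -q-> S3 -r-> S3 -r-> S3 -p-> S4 -p-> S3 -q-> S3

S3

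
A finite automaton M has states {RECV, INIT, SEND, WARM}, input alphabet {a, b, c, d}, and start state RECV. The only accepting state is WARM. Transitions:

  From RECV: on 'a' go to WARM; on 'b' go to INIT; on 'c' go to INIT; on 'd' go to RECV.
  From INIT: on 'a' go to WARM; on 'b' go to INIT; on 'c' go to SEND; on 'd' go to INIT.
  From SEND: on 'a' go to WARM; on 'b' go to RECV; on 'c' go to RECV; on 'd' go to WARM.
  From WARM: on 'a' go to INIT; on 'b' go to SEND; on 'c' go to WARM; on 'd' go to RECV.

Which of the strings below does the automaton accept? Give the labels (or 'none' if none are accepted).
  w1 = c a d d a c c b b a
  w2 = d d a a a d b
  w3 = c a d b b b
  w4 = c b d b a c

w1:
  start at RECV
  read 'c': RECV → INIT
  read 'a': INIT → WARM
  read 'd': WARM → RECV
  read 'd': RECV → RECV
  read 'a': RECV → WARM
  read 'c': WARM → WARM
  read 'c': WARM → WARM
  read 'b': WARM → SEND
  read 'b': SEND → RECV
  read 'a': RECV → WARM
  end WARM, accepted
w2:
  start at RECV
  read 'd': RECV → RECV
  read 'd': RECV → RECV
  read 'a': RECV → WARM
  read 'a': WARM → INIT
  read 'a': INIT → WARM
  read 'd': WARM → RECV
  read 'b': RECV → INIT
  end INIT, rejected
w3:
  start at RECV
  read 'c': RECV → INIT
  read 'a': INIT → WARM
  read 'd': WARM → RECV
  read 'b': RECV → INIT
  read 'b': INIT → INIT
  read 'b': INIT → INIT
  end INIT, rejected
w4:
  start at RECV
  read 'c': RECV → INIT
  read 'b': INIT → INIT
  read 'd': INIT → INIT
  read 'b': INIT → INIT
  read 'a': INIT → WARM
  read 'c': WARM → WARM
  end WARM, accepted

w1, w4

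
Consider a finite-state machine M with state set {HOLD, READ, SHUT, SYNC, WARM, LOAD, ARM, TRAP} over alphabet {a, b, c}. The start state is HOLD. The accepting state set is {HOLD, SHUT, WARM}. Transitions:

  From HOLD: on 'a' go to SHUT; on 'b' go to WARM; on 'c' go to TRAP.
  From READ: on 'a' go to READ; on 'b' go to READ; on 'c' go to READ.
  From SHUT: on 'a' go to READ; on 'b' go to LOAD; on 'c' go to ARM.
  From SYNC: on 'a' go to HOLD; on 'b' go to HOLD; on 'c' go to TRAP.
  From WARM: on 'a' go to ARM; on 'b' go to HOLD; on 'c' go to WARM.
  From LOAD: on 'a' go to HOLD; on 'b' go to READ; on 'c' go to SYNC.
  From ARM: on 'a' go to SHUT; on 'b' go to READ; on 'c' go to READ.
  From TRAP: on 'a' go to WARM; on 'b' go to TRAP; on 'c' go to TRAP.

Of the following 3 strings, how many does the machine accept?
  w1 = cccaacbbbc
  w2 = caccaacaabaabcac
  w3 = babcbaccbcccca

0

w1: Trace: HOLD -c-> TRAP -c-> TRAP -c-> TRAP -a-> WARM -a-> ARM -c-> READ -b-> READ -b-> READ -b-> READ -c-> READ  → end READ, rejected
w2: Trace: HOLD -c-> TRAP -a-> WARM -c-> WARM -c-> WARM -a-> ARM -a-> SHUT -c-> ARM -a-> SHUT -a-> READ -b-> READ -a-> READ -a-> READ -b-> READ -c-> READ -a-> READ -c-> READ  → end READ, rejected
w3: Trace: HOLD -b-> WARM -a-> ARM -b-> READ -c-> READ -b-> READ -a-> READ -c-> READ -c-> READ -b-> READ -c-> READ -c-> READ -c-> READ -c-> READ -a-> READ  → end READ, rejected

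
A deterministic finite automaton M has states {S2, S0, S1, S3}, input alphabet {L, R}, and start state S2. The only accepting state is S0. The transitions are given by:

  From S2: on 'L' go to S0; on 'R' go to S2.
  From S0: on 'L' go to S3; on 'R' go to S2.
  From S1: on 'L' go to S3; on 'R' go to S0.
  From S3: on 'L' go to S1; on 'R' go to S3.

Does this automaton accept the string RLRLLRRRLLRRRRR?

S2 → S2 → S0 → S2 → S0 → S3 → S3 → S3 → S3 → S1 → S3 → S3 → S3 → S3 → S3 → S3
End state S3 is not accepting.

No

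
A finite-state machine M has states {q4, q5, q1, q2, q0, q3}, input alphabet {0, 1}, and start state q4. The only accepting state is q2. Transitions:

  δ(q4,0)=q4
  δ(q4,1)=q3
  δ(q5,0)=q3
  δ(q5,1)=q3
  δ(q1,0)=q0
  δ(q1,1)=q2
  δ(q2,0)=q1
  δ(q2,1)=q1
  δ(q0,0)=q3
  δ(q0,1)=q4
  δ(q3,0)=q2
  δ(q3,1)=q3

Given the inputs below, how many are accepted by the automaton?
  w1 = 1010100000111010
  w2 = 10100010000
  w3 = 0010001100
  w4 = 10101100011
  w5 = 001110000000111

0

w1:
  start at q4
  read '1': q4 → q3
  read '0': q3 → q2
  read '1': q2 → q1
  read '0': q1 → q0
  read '1': q0 → q4
  read '0': q4 → q4
  read '0': q4 → q4
  read '0': q4 → q4
  read '0': q4 → q4
  read '0': q4 → q4
  read '1': q4 → q3
  read '1': q3 → q3
  read '1': q3 → q3
  read '0': q3 → q2
  read '1': q2 → q1
  read '0': q1 → q0
  end q0, rejected
w2:
  start at q4
  read '1': q4 → q3
  read '0': q3 → q2
  read '1': q2 → q1
  read '0': q1 → q0
  read '0': q0 → q3
  read '0': q3 → q2
  read '1': q2 → q1
  read '0': q1 → q0
  read '0': q0 → q3
  read '0': q3 → q2
  read '0': q2 → q1
  end q1, rejected
w3:
  start at q4
  read '0': q4 → q4
  read '0': q4 → q4
  read '1': q4 → q3
  read '0': q3 → q2
  read '0': q2 → q1
  read '0': q1 → q0
  read '1': q0 → q4
  read '1': q4 → q3
  read '0': q3 → q2
  read '0': q2 → q1
  end q1, rejected
w4:
  start at q4
  read '1': q4 → q3
  read '0': q3 → q2
  read '1': q2 → q1
  read '0': q1 → q0
  read '1': q0 → q4
  read '1': q4 → q3
  read '0': q3 → q2
  read '0': q2 → q1
  read '0': q1 → q0
  read '1': q0 → q4
  read '1': q4 → q3
  end q3, rejected
w5:
  start at q4
  read '0': q4 → q4
  read '0': q4 → q4
  read '1': q4 → q3
  read '1': q3 → q3
  read '1': q3 → q3
  read '0': q3 → q2
  read '0': q2 → q1
  read '0': q1 → q0
  read '0': q0 → q3
  read '0': q3 → q2
  read '0': q2 → q1
  read '0': q1 → q0
  read '1': q0 → q4
  read '1': q4 → q3
  read '1': q3 → q3
  end q3, rejected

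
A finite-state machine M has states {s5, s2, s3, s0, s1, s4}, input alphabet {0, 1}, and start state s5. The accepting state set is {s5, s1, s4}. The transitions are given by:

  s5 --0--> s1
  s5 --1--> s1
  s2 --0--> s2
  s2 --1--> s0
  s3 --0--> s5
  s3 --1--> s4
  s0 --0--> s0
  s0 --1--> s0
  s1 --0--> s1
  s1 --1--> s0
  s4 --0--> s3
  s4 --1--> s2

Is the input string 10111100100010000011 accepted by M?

start at s5
read '1': s5 → s1
read '0': s1 → s1
read '1': s1 → s0
read '1': s0 → s0
read '1': s0 → s0
read '1': s0 → s0
read '0': s0 → s0
read '0': s0 → s0
read '1': s0 → s0
read '0': s0 → s0
read '0': s0 → s0
read '0': s0 → s0
read '1': s0 → s0
read '0': s0 → s0
read '0': s0 → s0
read '0': s0 → s0
read '0': s0 → s0
read '0': s0 → s0
read '1': s0 → s0
read '1': s0 → s0
End state s0 is not accepting.

No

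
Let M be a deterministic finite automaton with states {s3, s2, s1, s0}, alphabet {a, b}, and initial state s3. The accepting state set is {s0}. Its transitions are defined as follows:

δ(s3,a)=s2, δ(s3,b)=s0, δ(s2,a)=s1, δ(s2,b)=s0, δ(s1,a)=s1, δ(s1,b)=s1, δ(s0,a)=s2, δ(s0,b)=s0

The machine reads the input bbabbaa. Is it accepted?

No

Trace: s3 -b-> s0 -b-> s0 -a-> s2 -b-> s0 -b-> s0 -a-> s2 -a-> s1
End state s1 is not accepting.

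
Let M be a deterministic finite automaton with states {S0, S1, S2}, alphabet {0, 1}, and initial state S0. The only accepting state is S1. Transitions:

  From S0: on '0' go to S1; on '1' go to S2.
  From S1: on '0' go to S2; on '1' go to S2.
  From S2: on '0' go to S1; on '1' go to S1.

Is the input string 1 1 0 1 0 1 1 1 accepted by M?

Yes

S0 → S2 → S1 → S2 → S1 → S2 → S1 → S2 → S1
End state S1 is accepting.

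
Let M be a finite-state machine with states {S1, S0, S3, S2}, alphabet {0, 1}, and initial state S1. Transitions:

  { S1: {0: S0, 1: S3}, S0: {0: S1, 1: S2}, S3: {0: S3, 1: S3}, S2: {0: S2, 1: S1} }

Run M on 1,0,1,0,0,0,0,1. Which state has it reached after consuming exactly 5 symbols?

start at S1
read '1': S1 → S3
read '0': S3 → S3
read '1': S3 → S3
read '0': S3 → S3
read '0': S3 → S3
After 5 symbols: S3.

S3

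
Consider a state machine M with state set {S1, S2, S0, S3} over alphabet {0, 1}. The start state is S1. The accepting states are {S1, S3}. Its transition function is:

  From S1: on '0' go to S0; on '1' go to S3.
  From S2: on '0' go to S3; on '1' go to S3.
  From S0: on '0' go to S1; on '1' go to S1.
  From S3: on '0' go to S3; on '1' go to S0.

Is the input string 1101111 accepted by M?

start at S1
read '1': S1 → S3
read '1': S3 → S0
read '0': S0 → S1
read '1': S1 → S3
read '1': S3 → S0
read '1': S0 → S1
read '1': S1 → S3
End state S3 is accepting.

Yes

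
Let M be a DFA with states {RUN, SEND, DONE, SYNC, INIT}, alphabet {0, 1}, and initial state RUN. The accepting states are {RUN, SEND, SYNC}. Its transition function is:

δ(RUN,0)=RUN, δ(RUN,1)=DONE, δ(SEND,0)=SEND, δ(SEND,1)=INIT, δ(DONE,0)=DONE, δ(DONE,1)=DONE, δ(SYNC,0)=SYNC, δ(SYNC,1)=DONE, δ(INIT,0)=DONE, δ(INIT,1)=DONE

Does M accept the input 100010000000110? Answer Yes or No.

RUN → DONE → DONE → DONE → DONE → DONE → DONE → DONE → DONE → DONE → DONE → DONE → DONE → DONE → DONE → DONE
End state DONE is not accepting.

No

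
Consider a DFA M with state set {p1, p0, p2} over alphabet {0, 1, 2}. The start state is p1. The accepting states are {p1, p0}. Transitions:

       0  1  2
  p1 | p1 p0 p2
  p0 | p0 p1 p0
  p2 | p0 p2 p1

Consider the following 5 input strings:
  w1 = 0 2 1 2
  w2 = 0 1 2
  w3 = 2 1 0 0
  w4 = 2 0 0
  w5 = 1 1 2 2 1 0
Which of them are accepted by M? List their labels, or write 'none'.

w1, w2, w3, w4, w5

w1: p1 → p1 → p2 → p2 → p1  → end p1, accepted
w2: p1 → p1 → p0 → p0  → end p0, accepted
w3: p1 → p2 → p2 → p0 → p0  → end p0, accepted
w4: p1 → p2 → p0 → p0  → end p0, accepted
w5: p1 → p0 → p1 → p2 → p1 → p0 → p0  → end p0, accepted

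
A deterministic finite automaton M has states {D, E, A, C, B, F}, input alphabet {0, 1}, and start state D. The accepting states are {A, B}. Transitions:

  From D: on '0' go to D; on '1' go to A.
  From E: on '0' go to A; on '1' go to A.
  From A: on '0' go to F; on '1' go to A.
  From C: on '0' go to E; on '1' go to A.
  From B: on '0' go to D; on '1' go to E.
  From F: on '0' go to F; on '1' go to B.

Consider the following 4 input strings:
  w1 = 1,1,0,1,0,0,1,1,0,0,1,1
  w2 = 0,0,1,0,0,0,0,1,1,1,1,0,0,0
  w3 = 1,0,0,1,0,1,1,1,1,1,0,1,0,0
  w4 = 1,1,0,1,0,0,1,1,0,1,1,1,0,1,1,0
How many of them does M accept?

1

w1: D → A → A → F → B → D → D → A → A → F → F → B → E  → end E, rejected
w2: D → D → D → A → F → F → F → F → B → E → A → A → F → F → F  → end F, rejected
w3: D → A → F → F → B → D → A → A → A → A → A → F → B → D → D  → end D, rejected
w4: D → A → A → F → B → D → D → A → A → F → B → E → A → F → B → E → A  → end A, accepted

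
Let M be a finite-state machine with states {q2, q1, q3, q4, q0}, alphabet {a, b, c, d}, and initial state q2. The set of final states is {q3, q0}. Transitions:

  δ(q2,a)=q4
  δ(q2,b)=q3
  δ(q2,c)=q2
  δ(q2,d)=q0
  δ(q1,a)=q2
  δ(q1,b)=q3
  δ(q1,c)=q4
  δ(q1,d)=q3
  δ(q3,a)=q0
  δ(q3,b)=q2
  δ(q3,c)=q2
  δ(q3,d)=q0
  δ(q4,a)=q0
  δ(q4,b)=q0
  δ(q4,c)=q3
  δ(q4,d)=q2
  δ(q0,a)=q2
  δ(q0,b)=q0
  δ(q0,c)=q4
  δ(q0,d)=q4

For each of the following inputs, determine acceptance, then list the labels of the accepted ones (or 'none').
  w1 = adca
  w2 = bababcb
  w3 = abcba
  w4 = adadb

w1: q2 → q4 → q2 → q2 → q4  → end q4, rejected
w2: q2 → q3 → q0 → q0 → q2 → q3 → q2 → q3  → end q3, accepted
w3: q2 → q4 → q0 → q4 → q0 → q2  → end q2, rejected
w4: q2 → q4 → q2 → q4 → q2 → q3  → end q3, accepted

w2, w4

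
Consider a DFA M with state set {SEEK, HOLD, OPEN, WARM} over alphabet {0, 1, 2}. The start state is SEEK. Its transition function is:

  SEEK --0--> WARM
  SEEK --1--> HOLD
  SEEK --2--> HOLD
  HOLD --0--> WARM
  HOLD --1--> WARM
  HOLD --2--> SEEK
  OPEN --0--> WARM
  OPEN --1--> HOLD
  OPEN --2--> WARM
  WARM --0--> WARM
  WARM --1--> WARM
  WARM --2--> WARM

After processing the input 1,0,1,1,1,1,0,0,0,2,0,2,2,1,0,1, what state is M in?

WARM

SEEK → HOLD → WARM → WARM → WARM → WARM → WARM → WARM → WARM → WARM → WARM → WARM → WARM → WARM → WARM → WARM → WARM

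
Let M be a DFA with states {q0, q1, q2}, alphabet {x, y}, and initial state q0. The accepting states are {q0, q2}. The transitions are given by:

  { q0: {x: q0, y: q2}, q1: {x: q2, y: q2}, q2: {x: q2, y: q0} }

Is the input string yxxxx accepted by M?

Yes

q0 → q2 → q2 → q2 → q2 → q2
End state q2 is accepting.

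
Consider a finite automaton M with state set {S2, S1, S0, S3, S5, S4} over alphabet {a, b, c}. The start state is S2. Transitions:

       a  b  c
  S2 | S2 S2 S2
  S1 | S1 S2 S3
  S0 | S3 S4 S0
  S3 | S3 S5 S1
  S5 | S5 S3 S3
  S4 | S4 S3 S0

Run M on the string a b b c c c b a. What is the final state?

S2

start at S2
read 'a': S2 → S2
read 'b': S2 → S2
read 'b': S2 → S2
read 'c': S2 → S2
read 'c': S2 → S2
read 'c': S2 → S2
read 'b': S2 → S2
read 'a': S2 → S2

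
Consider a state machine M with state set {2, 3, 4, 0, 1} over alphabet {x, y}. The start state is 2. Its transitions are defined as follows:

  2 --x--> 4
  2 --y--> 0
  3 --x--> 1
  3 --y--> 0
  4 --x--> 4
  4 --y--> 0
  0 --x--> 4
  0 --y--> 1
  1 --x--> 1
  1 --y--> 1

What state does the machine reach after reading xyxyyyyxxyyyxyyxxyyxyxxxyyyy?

1

Trace: 2 -x-> 4 -y-> 0 -x-> 4 -y-> 0 -y-> 1 -y-> 1 -y-> 1 -x-> 1 -x-> 1 -y-> 1 -y-> 1 -y-> 1 -x-> 1 -y-> 1 -y-> 1 -x-> 1 -x-> 1 -y-> 1 -y-> 1 -x-> 1 -y-> 1 -x-> 1 -x-> 1 -x-> 1 -y-> 1 -y-> 1 -y-> 1 -y-> 1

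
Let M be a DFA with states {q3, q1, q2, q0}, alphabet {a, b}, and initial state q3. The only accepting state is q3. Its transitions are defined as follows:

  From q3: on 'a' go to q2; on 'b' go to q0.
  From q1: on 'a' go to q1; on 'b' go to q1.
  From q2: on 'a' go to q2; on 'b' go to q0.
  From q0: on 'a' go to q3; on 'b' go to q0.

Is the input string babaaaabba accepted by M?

Yes

Trace: q3 -b-> q0 -a-> q3 -b-> q0 -a-> q3 -a-> q2 -a-> q2 -a-> q2 -b-> q0 -b-> q0 -a-> q3
End state q3 is accepting.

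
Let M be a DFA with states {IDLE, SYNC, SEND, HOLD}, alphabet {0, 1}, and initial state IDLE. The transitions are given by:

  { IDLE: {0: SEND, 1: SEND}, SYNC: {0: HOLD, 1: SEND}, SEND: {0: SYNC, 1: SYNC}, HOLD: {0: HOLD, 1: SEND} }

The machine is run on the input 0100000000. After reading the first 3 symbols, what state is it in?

HOLD

IDLE → SEND → SYNC → HOLD
After 3 symbols: HOLD.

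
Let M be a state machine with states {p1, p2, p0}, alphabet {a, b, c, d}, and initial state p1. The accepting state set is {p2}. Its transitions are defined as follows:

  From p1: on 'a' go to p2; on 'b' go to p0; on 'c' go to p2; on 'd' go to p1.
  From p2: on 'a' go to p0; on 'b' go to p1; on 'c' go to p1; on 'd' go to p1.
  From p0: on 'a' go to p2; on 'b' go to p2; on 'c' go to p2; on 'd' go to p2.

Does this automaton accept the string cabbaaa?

Yes

start at p1
read 'c': p1 → p2
read 'a': p2 → p0
read 'b': p0 → p2
read 'b': p2 → p1
read 'a': p1 → p2
read 'a': p2 → p0
read 'a': p0 → p2
End state p2 is accepting.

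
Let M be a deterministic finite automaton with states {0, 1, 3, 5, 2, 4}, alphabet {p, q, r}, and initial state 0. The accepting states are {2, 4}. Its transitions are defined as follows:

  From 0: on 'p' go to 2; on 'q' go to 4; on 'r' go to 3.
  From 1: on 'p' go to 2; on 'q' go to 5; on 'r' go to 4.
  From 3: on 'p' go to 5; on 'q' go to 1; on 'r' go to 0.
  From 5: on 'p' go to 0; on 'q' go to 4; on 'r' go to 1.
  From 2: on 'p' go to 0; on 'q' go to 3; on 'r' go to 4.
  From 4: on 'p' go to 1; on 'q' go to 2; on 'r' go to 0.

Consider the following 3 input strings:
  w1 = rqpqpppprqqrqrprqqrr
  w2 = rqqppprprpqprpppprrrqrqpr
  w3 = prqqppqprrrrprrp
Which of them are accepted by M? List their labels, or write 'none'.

w3

w1: 0 → 3 → 1 → 2 → 3 → 5 → 0 → 2 → 0 → 3 → 1 → 5 → 1 → 5 → 1 → 2 → 4 → 2 → 3 → 0 → 3  → end 3, rejected
w2: 0 → 3 → 1 → 5 → 0 → 2 → 0 → 3 → 5 → 1 → 2 → 3 → 5 → 1 → 2 → 0 → 2 → 0 → 3 → 0 → 3 → 1 → 4 → 2 → 0 → 3  → end 3, rejected
w3: 0 → 2 → 4 → 2 → 3 → 5 → 0 → 4 → 1 → 4 → 0 → 3 → 0 → 2 → 4 → 0 → 2  → end 2, accepted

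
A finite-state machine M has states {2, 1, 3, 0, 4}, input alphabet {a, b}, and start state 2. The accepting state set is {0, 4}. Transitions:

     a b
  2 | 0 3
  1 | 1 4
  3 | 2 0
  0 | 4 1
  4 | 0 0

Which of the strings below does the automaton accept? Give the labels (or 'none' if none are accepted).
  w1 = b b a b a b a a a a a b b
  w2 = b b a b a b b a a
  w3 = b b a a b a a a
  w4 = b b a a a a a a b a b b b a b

w1:
  start at 2
  read 'b': 2 → 3
  read 'b': 3 → 0
  read 'a': 0 → 4
  read 'b': 4 → 0
  read 'a': 0 → 4
  read 'b': 4 → 0
  read 'a': 0 → 4
  read 'a': 4 → 0
  read 'a': 0 → 4
  read 'a': 4 → 0
  read 'a': 0 → 4
  read 'b': 4 → 0
  read 'b': 0 → 1
  end 1, rejected
w2:
  start at 2
  read 'b': 2 → 3
  read 'b': 3 → 0
  read 'a': 0 → 4
  read 'b': 4 → 0
  read 'a': 0 → 4
  read 'b': 4 → 0
  read 'b': 0 → 1
  read 'a': 1 → 1
  read 'a': 1 → 1
  end 1, rejected
w3:
  start at 2
  read 'b': 2 → 3
  read 'b': 3 → 0
  read 'a': 0 → 4
  read 'a': 4 → 0
  read 'b': 0 → 1
  read 'a': 1 → 1
  read 'a': 1 → 1
  read 'a': 1 → 1
  end 1, rejected
w4:
  start at 2
  read 'b': 2 → 3
  read 'b': 3 → 0
  read 'a': 0 → 4
  read 'a': 4 → 0
  read 'a': 0 → 4
  read 'a': 4 → 0
  read 'a': 0 → 4
  read 'a': 4 → 0
  read 'b': 0 → 1
  read 'a': 1 → 1
  read 'b': 1 → 4
  read 'b': 4 → 0
  read 'b': 0 → 1
  read 'a': 1 → 1
  read 'b': 1 → 4
  end 4, accepted

w4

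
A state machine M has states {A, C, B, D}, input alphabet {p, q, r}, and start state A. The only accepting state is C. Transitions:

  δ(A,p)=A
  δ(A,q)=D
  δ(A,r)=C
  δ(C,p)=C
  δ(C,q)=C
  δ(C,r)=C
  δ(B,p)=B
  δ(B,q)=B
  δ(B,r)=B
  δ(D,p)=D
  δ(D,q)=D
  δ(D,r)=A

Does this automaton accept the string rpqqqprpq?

Trace: A -r-> C -p-> C -q-> C -q-> C -q-> C -p-> C -r-> C -p-> C -q-> C
End state C is accepting.

Yes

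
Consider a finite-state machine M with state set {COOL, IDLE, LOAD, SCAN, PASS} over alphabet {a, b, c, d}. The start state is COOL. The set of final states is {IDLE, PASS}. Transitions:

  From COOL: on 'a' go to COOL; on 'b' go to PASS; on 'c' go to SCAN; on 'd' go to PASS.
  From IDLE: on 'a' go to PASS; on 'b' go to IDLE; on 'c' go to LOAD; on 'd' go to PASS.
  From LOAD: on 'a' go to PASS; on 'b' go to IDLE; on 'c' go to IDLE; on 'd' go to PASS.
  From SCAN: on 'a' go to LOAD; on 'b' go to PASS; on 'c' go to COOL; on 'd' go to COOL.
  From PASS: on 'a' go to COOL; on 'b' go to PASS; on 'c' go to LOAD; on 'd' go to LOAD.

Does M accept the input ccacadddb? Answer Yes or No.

Yes

Trace: COOL -c-> SCAN -c-> COOL -a-> COOL -c-> SCAN -a-> LOAD -d-> PASS -d-> LOAD -d-> PASS -b-> PASS
End state PASS is accepting.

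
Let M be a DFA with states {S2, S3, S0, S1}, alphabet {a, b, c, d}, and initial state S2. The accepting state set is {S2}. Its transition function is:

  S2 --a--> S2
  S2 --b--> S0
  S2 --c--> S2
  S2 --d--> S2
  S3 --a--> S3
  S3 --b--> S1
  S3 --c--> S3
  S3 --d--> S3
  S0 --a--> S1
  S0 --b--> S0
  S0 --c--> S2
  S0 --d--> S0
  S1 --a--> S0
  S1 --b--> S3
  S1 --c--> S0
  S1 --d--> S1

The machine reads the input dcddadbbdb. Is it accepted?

start at S2
read 'd': S2 → S2
read 'c': S2 → S2
read 'd': S2 → S2
read 'd': S2 → S2
read 'a': S2 → S2
read 'd': S2 → S2
read 'b': S2 → S0
read 'b': S0 → S0
read 'd': S0 → S0
read 'b': S0 → S0
End state S0 is not accepting.

No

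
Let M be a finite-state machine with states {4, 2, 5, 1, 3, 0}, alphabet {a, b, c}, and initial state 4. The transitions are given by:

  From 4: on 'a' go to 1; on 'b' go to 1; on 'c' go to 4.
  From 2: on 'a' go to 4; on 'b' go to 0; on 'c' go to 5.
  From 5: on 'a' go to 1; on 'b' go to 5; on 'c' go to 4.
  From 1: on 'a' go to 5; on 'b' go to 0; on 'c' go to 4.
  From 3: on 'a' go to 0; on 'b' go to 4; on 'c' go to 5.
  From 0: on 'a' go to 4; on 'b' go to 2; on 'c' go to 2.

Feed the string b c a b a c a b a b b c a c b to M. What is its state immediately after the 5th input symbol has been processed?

4

Trace: 4 -b-> 1 -c-> 4 -a-> 1 -b-> 0 -a-> 4
After 5 symbols: 4.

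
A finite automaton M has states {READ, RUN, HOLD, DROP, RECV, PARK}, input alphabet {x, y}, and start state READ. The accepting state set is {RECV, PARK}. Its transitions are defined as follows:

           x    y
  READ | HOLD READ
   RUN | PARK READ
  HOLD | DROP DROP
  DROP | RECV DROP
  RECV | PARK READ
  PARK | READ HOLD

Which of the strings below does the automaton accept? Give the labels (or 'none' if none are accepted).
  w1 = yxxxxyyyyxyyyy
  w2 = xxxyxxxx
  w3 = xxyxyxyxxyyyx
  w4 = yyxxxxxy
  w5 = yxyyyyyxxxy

w2, w3

w1: READ → READ → HOLD → DROP → RECV → PARK → HOLD → DROP → DROP → DROP → RECV → READ → READ → READ → READ  → end READ, rejected
w2: READ → HOLD → DROP → RECV → READ → HOLD → DROP → RECV → PARK  → end PARK, accepted
w3: READ → HOLD → DROP → DROP → RECV → READ → HOLD → DROP → RECV → PARK → HOLD → DROP → DROP → RECV  → end RECV, accepted
w4: READ → READ → READ → HOLD → DROP → RECV → PARK → READ → READ  → end READ, rejected
w5: READ → READ → HOLD → DROP → DROP → DROP → DROP → DROP → RECV → PARK → READ → READ  → end READ, rejected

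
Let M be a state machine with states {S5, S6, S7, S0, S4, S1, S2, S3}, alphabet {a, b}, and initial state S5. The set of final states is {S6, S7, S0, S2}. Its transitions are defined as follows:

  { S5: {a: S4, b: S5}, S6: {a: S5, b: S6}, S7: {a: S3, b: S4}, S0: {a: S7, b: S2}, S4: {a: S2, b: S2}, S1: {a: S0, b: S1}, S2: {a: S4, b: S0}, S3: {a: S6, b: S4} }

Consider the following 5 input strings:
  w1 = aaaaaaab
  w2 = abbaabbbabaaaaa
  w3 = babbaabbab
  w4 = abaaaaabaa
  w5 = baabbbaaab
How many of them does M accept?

5

w1: Trace: S5 -a-> S4 -a-> S2 -a-> S4 -a-> S2 -a-> S4 -a-> S2 -a-> S4 -b-> S2  → end S2, accepted
w2: Trace: S5 -a-> S4 -b-> S2 -b-> S0 -a-> S7 -a-> S3 -b-> S4 -b-> S2 -b-> S0 -a-> S7 -b-> S4 -a-> S2 -a-> S4 -a-> S2 -a-> S4 -a-> S2  → end S2, accepted
w3: Trace: S5 -b-> S5 -a-> S4 -b-> S2 -b-> S0 -a-> S7 -a-> S3 -b-> S4 -b-> S2 -a-> S4 -b-> S2  → end S2, accepted
w4: Trace: S5 -a-> S4 -b-> S2 -a-> S4 -a-> S2 -a-> S4 -a-> S2 -a-> S4 -b-> S2 -a-> S4 -a-> S2  → end S2, accepted
w5: Trace: S5 -b-> S5 -a-> S4 -a-> S2 -b-> S0 -b-> S2 -b-> S0 -a-> S7 -a-> S3 -a-> S6 -b-> S6  → end S6, accepted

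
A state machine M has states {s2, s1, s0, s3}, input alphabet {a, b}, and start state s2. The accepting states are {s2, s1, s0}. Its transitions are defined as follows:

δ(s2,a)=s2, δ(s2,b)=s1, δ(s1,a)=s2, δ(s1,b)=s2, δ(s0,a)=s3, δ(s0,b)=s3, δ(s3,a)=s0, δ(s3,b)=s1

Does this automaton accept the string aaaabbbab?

Trace: s2 -a-> s2 -a-> s2 -a-> s2 -a-> s2 -b-> s1 -b-> s2 -b-> s1 -a-> s2 -b-> s1
End state s1 is accepting.

Yes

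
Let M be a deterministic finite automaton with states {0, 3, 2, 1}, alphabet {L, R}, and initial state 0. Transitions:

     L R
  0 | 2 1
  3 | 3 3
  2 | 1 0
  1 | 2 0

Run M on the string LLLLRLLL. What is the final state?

Trace: 0 -L-> 2 -L-> 1 -L-> 2 -L-> 1 -R-> 0 -L-> 2 -L-> 1 -L-> 2

2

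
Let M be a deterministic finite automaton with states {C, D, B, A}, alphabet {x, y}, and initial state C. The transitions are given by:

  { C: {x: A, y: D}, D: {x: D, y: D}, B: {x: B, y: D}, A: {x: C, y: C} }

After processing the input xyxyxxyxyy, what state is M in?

D

start at C
read 'x': C → A
read 'y': A → C
read 'x': C → A
read 'y': A → C
read 'x': C → A
read 'x': A → C
read 'y': C → D
read 'x': D → D
read 'y': D → D
read 'y': D → D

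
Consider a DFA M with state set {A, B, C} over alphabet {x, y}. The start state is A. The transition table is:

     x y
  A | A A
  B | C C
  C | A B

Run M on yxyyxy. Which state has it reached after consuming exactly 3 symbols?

Trace: A -y-> A -x-> A -y-> A
After 3 symbols: A.

A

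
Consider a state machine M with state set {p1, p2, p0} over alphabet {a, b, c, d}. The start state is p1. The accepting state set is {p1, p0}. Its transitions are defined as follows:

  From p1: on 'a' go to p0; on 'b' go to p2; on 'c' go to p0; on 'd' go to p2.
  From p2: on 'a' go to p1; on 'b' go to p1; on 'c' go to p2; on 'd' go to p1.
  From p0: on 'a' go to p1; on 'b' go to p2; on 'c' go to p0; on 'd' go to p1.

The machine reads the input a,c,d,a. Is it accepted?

Yes

Trace: p1 -a-> p0 -c-> p0 -d-> p1 -a-> p0
End state p0 is accepting.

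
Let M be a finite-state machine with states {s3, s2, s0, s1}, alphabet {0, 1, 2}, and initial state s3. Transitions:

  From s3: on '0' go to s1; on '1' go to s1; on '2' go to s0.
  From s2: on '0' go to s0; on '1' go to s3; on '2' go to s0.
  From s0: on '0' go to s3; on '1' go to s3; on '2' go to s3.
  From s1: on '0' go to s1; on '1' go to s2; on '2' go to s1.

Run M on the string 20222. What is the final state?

s0

Trace: s3 -2-> s0 -0-> s3 -2-> s0 -2-> s3 -2-> s0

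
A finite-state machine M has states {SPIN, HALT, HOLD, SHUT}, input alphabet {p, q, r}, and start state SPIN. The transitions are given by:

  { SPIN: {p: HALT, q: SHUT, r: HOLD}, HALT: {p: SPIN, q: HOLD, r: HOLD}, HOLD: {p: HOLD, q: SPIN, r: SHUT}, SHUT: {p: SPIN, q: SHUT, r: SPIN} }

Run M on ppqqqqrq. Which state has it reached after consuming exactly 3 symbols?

SHUT

start at SPIN
read 'p': SPIN → HALT
read 'p': HALT → SPIN
read 'q': SPIN → SHUT
After 3 symbols: SHUT.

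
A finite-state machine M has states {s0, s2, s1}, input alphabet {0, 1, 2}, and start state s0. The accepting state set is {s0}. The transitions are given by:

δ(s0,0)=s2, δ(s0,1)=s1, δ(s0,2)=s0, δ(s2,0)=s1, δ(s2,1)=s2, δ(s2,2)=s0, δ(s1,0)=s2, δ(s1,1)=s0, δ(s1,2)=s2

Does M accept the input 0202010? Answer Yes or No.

No

start at s0
read '0': s0 → s2
read '2': s2 → s0
read '0': s0 → s2
read '2': s2 → s0
read '0': s0 → s2
read '1': s2 → s2
read '0': s2 → s1
End state s1 is not accepting.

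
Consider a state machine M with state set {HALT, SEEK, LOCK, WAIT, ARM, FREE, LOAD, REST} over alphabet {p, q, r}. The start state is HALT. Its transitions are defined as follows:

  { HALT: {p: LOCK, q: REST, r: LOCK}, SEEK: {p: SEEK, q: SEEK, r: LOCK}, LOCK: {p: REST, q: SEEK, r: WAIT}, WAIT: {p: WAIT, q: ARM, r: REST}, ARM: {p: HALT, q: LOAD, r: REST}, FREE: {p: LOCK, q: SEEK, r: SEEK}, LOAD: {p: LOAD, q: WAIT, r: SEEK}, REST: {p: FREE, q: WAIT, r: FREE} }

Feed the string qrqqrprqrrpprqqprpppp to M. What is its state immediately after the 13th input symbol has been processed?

REST

HALT → REST → FREE → SEEK → SEEK → LOCK → REST → FREE → SEEK → LOCK → WAIT → WAIT → WAIT → REST
After 13 symbols: REST.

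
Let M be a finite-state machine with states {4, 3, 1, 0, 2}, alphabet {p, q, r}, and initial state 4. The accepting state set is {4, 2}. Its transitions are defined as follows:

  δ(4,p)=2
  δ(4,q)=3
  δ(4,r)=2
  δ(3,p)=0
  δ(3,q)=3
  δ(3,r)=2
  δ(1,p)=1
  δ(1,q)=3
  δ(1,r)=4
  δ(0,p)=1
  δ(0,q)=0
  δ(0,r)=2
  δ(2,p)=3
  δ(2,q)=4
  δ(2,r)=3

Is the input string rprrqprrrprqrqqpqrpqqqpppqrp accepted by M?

Trace: 4 -r-> 2 -p-> 3 -r-> 2 -r-> 3 -q-> 3 -p-> 0 -r-> 2 -r-> 3 -r-> 2 -p-> 3 -r-> 2 -q-> 4 -r-> 2 -q-> 4 -q-> 3 -p-> 0 -q-> 0 -r-> 2 -p-> 3 -q-> 3 -q-> 3 -q-> 3 -p-> 0 -p-> 1 -p-> 1 -q-> 3 -r-> 2 -p-> 3
End state 3 is not accepting.

No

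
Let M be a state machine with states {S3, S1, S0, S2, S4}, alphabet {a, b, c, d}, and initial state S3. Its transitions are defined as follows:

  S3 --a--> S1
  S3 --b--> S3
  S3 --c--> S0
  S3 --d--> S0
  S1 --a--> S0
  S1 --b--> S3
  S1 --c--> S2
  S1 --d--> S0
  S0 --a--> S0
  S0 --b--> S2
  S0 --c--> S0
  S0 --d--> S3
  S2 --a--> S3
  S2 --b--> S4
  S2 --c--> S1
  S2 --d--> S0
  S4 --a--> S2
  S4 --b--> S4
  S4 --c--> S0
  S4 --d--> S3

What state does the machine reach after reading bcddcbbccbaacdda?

start at S3
read 'b': S3 → S3
read 'c': S3 → S0
read 'd': S0 → S3
read 'd': S3 → S0
read 'c': S0 → S0
read 'b': S0 → S2
read 'b': S2 → S4
read 'c': S4 → S0
read 'c': S0 → S0
read 'b': S0 → S2
read 'a': S2 → S3
read 'a': S3 → S1
read 'c': S1 → S2
read 'd': S2 → S0
read 'd': S0 → S3
read 'a': S3 → S1

S1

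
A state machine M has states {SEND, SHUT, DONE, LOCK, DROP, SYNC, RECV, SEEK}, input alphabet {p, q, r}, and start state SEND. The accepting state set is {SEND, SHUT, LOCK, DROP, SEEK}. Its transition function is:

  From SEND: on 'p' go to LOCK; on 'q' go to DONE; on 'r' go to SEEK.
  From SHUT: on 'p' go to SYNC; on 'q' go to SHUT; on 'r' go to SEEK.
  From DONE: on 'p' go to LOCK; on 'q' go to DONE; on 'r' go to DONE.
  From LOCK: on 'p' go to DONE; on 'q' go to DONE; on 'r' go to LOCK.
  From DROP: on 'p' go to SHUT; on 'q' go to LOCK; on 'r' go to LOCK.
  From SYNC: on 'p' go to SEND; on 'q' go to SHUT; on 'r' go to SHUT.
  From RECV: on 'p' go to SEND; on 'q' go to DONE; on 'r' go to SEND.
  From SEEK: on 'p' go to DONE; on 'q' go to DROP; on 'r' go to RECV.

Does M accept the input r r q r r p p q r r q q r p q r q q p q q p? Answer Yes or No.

Yes

Trace: SEND -r-> SEEK -r-> RECV -q-> DONE -r-> DONE -r-> DONE -p-> LOCK -p-> DONE -q-> DONE -r-> DONE -r-> DONE -q-> DONE -q-> DONE -r-> DONE -p-> LOCK -q-> DONE -r-> DONE -q-> DONE -q-> DONE -p-> LOCK -q-> DONE -q-> DONE -p-> LOCK
End state LOCK is accepting.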